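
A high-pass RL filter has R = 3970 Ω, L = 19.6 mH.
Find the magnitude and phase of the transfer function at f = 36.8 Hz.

Step 1 — Angular frequency: ω = 2π·36.8 = 231.2 rad/s.
Step 2 — Transfer function: H(jω) = jωL/(R + jωL).
Step 3 — Numerator jωL = j·4.532; denominator R + jωL = 3970 + j4.532.
Step 4 — H = 1.303e-06 + j0.001142.
Step 5 — Magnitude: |H| = 0.001142 (-58.9 dB); phase: φ = 89.9°.

|H| = 0.001142 (-58.9 dB), φ = 89.9°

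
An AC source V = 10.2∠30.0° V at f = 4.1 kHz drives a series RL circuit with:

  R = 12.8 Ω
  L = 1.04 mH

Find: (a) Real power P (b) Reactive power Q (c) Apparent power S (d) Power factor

Step 1 — Angular frequency: ω = 2π·f = 2π·4100 = 2.576e+04 rad/s.
Step 2 — Component impedances:
  R: Z = R = 12.8 Ω
  L: Z = jωL = j·2.576e+04·0.00104 = 0 + j26.79 Ω
Step 3 — Series combination: Z_total = R + L = 12.8 + j26.79 Ω = 29.69∠64.5° Ω.
Step 4 — Source phasor: V = 10.2∠30.0° V = 8.833 + j5.1 V.
Step 5 — Current: I = V / Z = 0.2832 - j0.1944 A = 0.3435∠-34.5° A.
Step 6 — Complex power: S = V·I* = 1.511 + j3.162 VA.
Step 7 — Real power: P = Re(S) = 1.511 W.
Step 8 — Reactive power: Q = Im(S) = 3.162 VAR.
Step 9 — Apparent power: |S| = 3.504 VA.
Step 10 — Power factor: PF = P/|S| = 0.4311 (lagging).

(a) P = 1.511 W  (b) Q = 3.162 VAR  (c) S = 3.504 VA  (d) PF = 0.4311 (lagging)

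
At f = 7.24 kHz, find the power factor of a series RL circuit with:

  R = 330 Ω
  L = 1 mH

Step 1 — Angular frequency: ω = 2π·f = 2π·7240 = 4.549e+04 rad/s.
Step 2 — Component impedances:
  R: Z = R = 330 Ω
  L: Z = jωL = j·4.549e+04·0.001 = 0 + j45.49 Ω
Step 3 — Series combination: Z_total = R + L = 330 + j45.49 Ω = 333.1∠7.8° Ω.
Step 4 — Power factor: PF = cos(φ) = Re(Z)/|Z| = 330/333.12 = 0.9906.
Step 5 — Type: Im(Z) = 45.49 ⇒ lagging (phase φ = 7.8°).

PF = 0.9906 (lagging, φ = 7.8°)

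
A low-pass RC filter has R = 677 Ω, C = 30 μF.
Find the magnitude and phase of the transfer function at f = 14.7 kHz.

Step 1 — Angular frequency: ω = 2π·1.47e+04 = 9.236e+04 rad/s.
Step 2 — Transfer function: H(jω) = 1/(1 + jωRC).
Step 3 — Denominator: 1 + jωRC = 1 + j·9.236e+04·677·3e-05 = 1 + j1876.
Step 4 — H = 2.842e-07 - j0.0005331.
Step 5 — Magnitude: |H| = 0.0005331 (-65.5 dB); phase: φ = -90.0°.

|H| = 0.0005331 (-65.5 dB), φ = -90.0°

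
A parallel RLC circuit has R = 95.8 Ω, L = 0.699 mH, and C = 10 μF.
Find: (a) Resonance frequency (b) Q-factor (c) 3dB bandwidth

Step 1 — Resonance: ω₀ = 1/√(LC) = 1/√(0.000699·1e-05) = 1.196e+04 rad/s.
Step 2 — f₀ = ω₀/(2π) = 1904 Hz.
Step 3 — Parallel Q: Q = R/(ω₀L) = 95.8/(1.196e+04·0.000699) = 11.46.
Step 4 — Bandwidth: Δω = ω₀/Q = 1044 rad/s; BW = Δω/(2π) = 166.1 Hz.

(a) f₀ = 1904 Hz  (b) Q = 11.46  (c) BW = 166.1 Hz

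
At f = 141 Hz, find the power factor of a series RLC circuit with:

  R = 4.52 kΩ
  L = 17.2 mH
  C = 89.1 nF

Step 1 — Angular frequency: ω = 2π·f = 2π·141 = 885.9 rad/s.
Step 2 — Component impedances:
  R: Z = R = 4520 Ω
  L: Z = jωL = j·885.9·0.0172 = 0 + j15.24 Ω
  C: Z = 1/(jωC) = -j/(ω·C) = 0 - j1.267e+04 Ω
Step 3 — Series combination: Z_total = R + L + C = 4520 - j1.265e+04 Ω = 1.344e+04∠-70.3° Ω.
Step 4 — Power factor: PF = cos(φ) = Re(Z)/|Z| = 4520/13436 = 0.3364.
Step 5 — Type: Im(Z) = -1.265e+04 ⇒ leading (phase φ = -70.3°).

PF = 0.3364 (leading, φ = -70.3°)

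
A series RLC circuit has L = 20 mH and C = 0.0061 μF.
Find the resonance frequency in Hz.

Step 1 — Resonance condition Im(Z)=0 gives ω₀ = 1/√(LC).
Step 2 — ω₀ = 1/√(0.02·6.1e-09) = 9.054e+04 rad/s.
Step 3 — f₀ = ω₀/(2π) = 1.441e+04 Hz.

f₀ = 1.441e+04 Hz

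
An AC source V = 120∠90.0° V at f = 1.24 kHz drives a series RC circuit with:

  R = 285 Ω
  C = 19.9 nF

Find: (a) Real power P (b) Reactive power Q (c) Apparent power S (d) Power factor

Step 1 — Angular frequency: ω = 2π·f = 2π·1240 = 7791 rad/s.
Step 2 — Component impedances:
  R: Z = R = 285 Ω
  C: Z = 1/(jωC) = -j/(ω·C) = 0 - j6450 Ω
Step 3 — Series combination: Z_total = R + C = 285 - j6450 Ω = 6456∠-87.5° Ω.
Step 4 — Source phasor: V = 120∠90.0° V = 0 + j120 V.
Step 5 — Current: I = V / Z = -0.01857 + j0.0008205 A = 0.01859∠177.5° A.
Step 6 — Complex power: S = V·I* = 0.09846 - j2.228 VA.
Step 7 — Real power: P = Re(S) = 0.09846 W.
Step 8 — Reactive power: Q = Im(S) = -2.228 VAR.
Step 9 — Apparent power: |S| = 2.23 VA.
Step 10 — Power factor: PF = P/|S| = 0.04414 (leading).

(a) P = 0.09846 W  (b) Q = -2.228 VAR  (c) S = 2.23 VA  (d) PF = 0.04414 (leading)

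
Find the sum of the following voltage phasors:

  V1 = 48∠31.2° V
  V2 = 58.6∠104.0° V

Step 1 — Convert each phasor to rectangular form:
  V1 = 48·(cos(31.2°) + j·sin(31.2°)) = 41.06 + j24.87 V
  V2 = 58.6·(cos(104.0°) + j·sin(104.0°)) = -14.18 + j56.86 V
Step 2 — Sum components: V_total = 26.88 + j81.72 V.
Step 3 — Convert to polar: |V_total| = 86.03 V, ∠V_total = 71.8°.

V_total = 86.03∠71.8° V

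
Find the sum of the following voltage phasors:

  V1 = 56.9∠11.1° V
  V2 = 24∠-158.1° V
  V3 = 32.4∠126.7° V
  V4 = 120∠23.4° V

Step 1 — Convert each phasor to rectangular form:
  V1 = 56.9·(cos(11.1°) + j·sin(11.1°)) = 55.84 + j10.95 V
  V2 = 24·(cos(-158.1°) + j·sin(-158.1°)) = -22.27 - j8.952 V
  V3 = 32.4·(cos(126.7°) + j·sin(126.7°)) = -19.36 + j25.98 V
  V4 = 120·(cos(23.4°) + j·sin(23.4°)) = 110.1 + j47.66 V
Step 2 — Sum components: V_total = 124.3 + j75.64 V.
Step 3 — Convert to polar: |V_total| = 145.5 V, ∠V_total = 31.3°.

V_total = 145.5∠31.3° V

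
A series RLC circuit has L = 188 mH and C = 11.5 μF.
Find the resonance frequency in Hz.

Step 1 — Resonance condition Im(Z)=0 gives ω₀ = 1/√(LC).
Step 2 — ω₀ = 1/√(0.188·1.15e-05) = 680.1 rad/s.
Step 3 — f₀ = ω₀/(2π) = 108.2 Hz.

f₀ = 108.2 Hz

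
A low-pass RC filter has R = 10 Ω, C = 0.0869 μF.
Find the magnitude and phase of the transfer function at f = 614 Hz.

Step 1 — Angular frequency: ω = 2π·614 = 3858 rad/s.
Step 2 — Transfer function: H(jω) = 1/(1 + jωRC).
Step 3 — Denominator: 1 + jωRC = 1 + j·3858·10·8.69e-08 = 1 + j0.003352.
Step 4 — H = 1 - j0.003352.
Step 5 — Magnitude: |H| = 1 (-0.0 dB); phase: φ = -0.2°.

|H| = 1 (-0.0 dB), φ = -0.2°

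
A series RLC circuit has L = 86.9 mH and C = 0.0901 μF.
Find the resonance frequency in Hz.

Step 1 — Resonance condition Im(Z)=0 gives ω₀ = 1/√(LC).
Step 2 — ω₀ = 1/√(0.0869·9.01e-08) = 1.13e+04 rad/s.
Step 3 — f₀ = ω₀/(2π) = 1799 Hz.

f₀ = 1799 Hz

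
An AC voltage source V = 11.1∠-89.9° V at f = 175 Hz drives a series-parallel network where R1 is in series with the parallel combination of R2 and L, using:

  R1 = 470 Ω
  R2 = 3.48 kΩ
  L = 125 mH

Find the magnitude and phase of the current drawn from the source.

Step 1 — Angular frequency: ω = 2π·f = 2π·175 = 1100 rad/s.
Step 2 — Component impedances:
  R1: Z = R = 470 Ω
  R2: Z = R = 3480 Ω
  L: Z = jωL = j·1100·0.125 = 0 + j137.4 Ω
Step 3 — Parallel branch: R2 || L = 1/(1/R2 + 1/L) = 5.42 + j137.2 Ω.
Step 4 — Series with R1: Z_total = R1 + (R2 || L) = 475.4 + j137.2 Ω = 494.8∠16.1° Ω.
Step 5 — Source phasor: V = 11.1∠-89.9° V = 0.01937 - j11.1 V.
Step 6 — Ohm's law: I = V / Z_total = (0.01937 - j11.1) / (475.4 + j137.2) = -0.006183 - j0.02156 A.
Step 7 — Convert to polar: |I| = 0.02243 A, ∠I = -106.0°.

I = 0.02243∠-106.0° A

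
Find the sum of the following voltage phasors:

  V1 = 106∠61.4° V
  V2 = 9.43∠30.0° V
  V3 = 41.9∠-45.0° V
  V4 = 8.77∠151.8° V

Step 1 — Convert each phasor to rectangular form:
  V1 = 106·(cos(61.4°) + j·sin(61.4°)) = 50.74 + j93.07 V
  V2 = 9.43·(cos(30.0°) + j·sin(30.0°)) = 8.167 + j4.715 V
  V3 = 41.9·(cos(-45.0°) + j·sin(-45.0°)) = 29.63 - j29.63 V
  V4 = 8.77·(cos(151.8°) + j·sin(151.8°)) = -7.729 + j4.144 V
Step 2 — Sum components: V_total = 80.81 + j72.3 V.
Step 3 — Convert to polar: |V_total| = 108.4 V, ∠V_total = 41.8°.

V_total = 108.4∠41.8° V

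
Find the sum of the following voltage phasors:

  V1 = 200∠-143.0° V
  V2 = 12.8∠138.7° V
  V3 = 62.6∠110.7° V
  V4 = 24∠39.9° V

Step 1 — Convert each phasor to rectangular form:
  V1 = 200·(cos(-143.0°) + j·sin(-143.0°)) = -159.7 - j120.4 V
  V2 = 12.8·(cos(138.7°) + j·sin(138.7°)) = -9.616 + j8.448 V
  V3 = 62.6·(cos(110.7°) + j·sin(110.7°)) = -22.13 + j58.56 V
  V4 = 24·(cos(39.9°) + j·sin(39.9°)) = 18.41 + j15.39 V
Step 2 — Sum components: V_total = -173.1 - j37.96 V.
Step 3 — Convert to polar: |V_total| = 177.2 V, ∠V_total = -167.6°.

V_total = 177.2∠-167.6° V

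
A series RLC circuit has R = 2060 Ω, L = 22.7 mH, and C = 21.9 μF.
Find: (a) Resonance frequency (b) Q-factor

Step 1 — Resonance condition Im(Z)=0 gives ω₀ = 1/√(LC).
Step 2 — ω₀ = 1/√(0.0227·2.19e-05) = 1418 rad/s.
Step 3 — f₀ = ω₀/(2π) = 225.7 Hz.
Step 4 — Series Q: Q = ω₀L/R = 1418·0.0227/2060 = 0.01563.

(a) f₀ = 225.7 Hz  (b) Q = 0.01563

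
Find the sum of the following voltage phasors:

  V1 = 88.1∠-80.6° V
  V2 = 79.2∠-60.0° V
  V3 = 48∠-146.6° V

Step 1 — Convert each phasor to rectangular form:
  V1 = 88.1·(cos(-80.6°) + j·sin(-80.6°)) = 14.39 - j86.92 V
  V2 = 79.2·(cos(-60.0°) + j·sin(-60.0°)) = 39.6 - j68.59 V
  V3 = 48·(cos(-146.6°) + j·sin(-146.6°)) = -40.07 - j26.42 V
Step 2 — Sum components: V_total = 13.92 - j181.9 V.
Step 3 — Convert to polar: |V_total| = 182.5 V, ∠V_total = -85.6°.

V_total = 182.5∠-85.6° V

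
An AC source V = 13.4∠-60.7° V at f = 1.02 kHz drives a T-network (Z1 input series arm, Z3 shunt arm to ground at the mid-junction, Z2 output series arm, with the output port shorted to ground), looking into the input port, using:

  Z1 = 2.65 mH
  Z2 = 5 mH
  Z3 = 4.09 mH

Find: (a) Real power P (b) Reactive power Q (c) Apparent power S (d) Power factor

Step 1 — Angular frequency: ω = 2π·f = 2π·1020 = 6409 rad/s.
Step 2 — Component impedances:
  Z1: Z = jωL = j·6409·0.00265 = 0 + j16.98 Ω
  Z2: Z = jωL = j·6409·0.005 = 0 + j32.04 Ω
  Z3: Z = jωL = j·6409·0.00409 = 0 + j26.21 Ω
Step 3 — With the output port shorted to ground, the output series arm Z2 runs from the junction to ground; the shunt arm Z3 also runs from the junction to ground. They appear in parallel: Z3 || Z2 = 0 + j14.42 Ω.
Step 4 — Series with input arm Z1: Z_in = Z1 + (Z3 || Z2) = 0 + j31.4 Ω = 31.4∠90.0° Ω.
Step 5 — Source phasor: V = 13.4∠-60.7° V = 6.558 - j11.69 V.
Step 6 — Current: I = V / Z = -0.3721 - j0.2088 A = 0.4267∠-150.7° A.
Step 7 — Complex power: S = V·I* = 0 + j5.718 VA.
Step 8 — Real power: P = Re(S) = 0 W.
Step 9 — Reactive power: Q = Im(S) = 5.718 VAR.
Step 10 — Apparent power: |S| = 5.718 VA.
Step 11 — Power factor: PF = P/|S| = 0 (lagging).

(a) P = 0 W  (b) Q = 5.718 VAR  (c) S = 5.718 VA  (d) PF = 0 (lagging)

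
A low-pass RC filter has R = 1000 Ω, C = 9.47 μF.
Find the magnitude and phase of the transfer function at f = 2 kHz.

Step 1 — Angular frequency: ω = 2π·2000 = 1.257e+04 rad/s.
Step 2 — Transfer function: H(jω) = 1/(1 + jωRC).
Step 3 — Denominator: 1 + jωRC = 1 + j·1.257e+04·1000·9.47e-06 = 1 + j119.
Step 4 — H = 7.061e-05 - j0.008403.
Step 5 — Magnitude: |H| = 0.008403 (-41.5 dB); phase: φ = -89.5°.

|H| = 0.008403 (-41.5 dB), φ = -89.5°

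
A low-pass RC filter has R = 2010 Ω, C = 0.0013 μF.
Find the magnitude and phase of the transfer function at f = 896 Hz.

Step 1 — Angular frequency: ω = 2π·896 = 5630 rad/s.
Step 2 — Transfer function: H(jω) = 1/(1 + jωRC).
Step 3 — Denominator: 1 + jωRC = 1 + j·5630·2010·1.3e-09 = 1 + j0.01471.
Step 4 — H = 0.9998 - j0.01471.
Step 5 — Magnitude: |H| = 0.9999 (-0.0 dB); phase: φ = -0.8°.

|H| = 0.9999 (-0.0 dB), φ = -0.8°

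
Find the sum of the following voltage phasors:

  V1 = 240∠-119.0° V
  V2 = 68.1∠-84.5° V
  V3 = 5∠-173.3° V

Step 1 — Convert each phasor to rectangular form:
  V1 = 240·(cos(-119.0°) + j·sin(-119.0°)) = -116.4 - j209.9 V
  V2 = 68.1·(cos(-84.5°) + j·sin(-84.5°)) = 6.527 - j67.79 V
  V3 = 5·(cos(-173.3°) + j·sin(-173.3°)) = -4.966 - j0.5834 V
Step 2 — Sum components: V_total = -114.8 - j278.3 V.
Step 3 — Convert to polar: |V_total| = 301 V, ∠V_total = -112.4°.

V_total = 301∠-112.4° V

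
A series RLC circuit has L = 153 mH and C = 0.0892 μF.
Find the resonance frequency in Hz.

Step 1 — Resonance condition Im(Z)=0 gives ω₀ = 1/√(LC).
Step 2 — ω₀ = 1/√(0.153·8.92e-08) = 8560 rad/s.
Step 3 — f₀ = ω₀/(2π) = 1362 Hz.

f₀ = 1362 Hz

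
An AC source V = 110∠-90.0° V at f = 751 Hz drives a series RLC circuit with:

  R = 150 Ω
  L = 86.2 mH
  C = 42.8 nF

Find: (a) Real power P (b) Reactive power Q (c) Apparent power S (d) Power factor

Step 1 — Angular frequency: ω = 2π·f = 2π·751 = 4719 rad/s.
Step 2 — Component impedances:
  R: Z = R = 150 Ω
  L: Z = jωL = j·4719·0.0862 = 0 + j406.7 Ω
  C: Z = 1/(jωC) = -j/(ω·C) = 0 - j4951 Ω
Step 3 — Series combination: Z_total = R + L + C = 150 - j4545 Ω = 4547∠-88.1° Ω.
Step 4 — Source phasor: V = 110∠-90.0° V = 0 - j110 V.
Step 5 — Current: I = V / Z = 0.02418 - j0.000798 A = 0.02419∠-1.9° A.
Step 6 — Complex power: S = V·I* = 0.08778 - j2.66 VA.
Step 7 — Real power: P = Re(S) = 0.08778 W.
Step 8 — Reactive power: Q = Im(S) = -2.66 VAR.
Step 9 — Apparent power: |S| = 2.661 VA.
Step 10 — Power factor: PF = P/|S| = 0.03299 (leading).

(a) P = 0.08778 W  (b) Q = -2.66 VAR  (c) S = 2.661 VA  (d) PF = 0.03299 (leading)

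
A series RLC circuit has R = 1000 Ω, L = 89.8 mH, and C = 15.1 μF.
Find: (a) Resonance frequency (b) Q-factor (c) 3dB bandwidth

Step 1 — Resonance: ω₀ = 1/√(LC) = 1/√(0.0898·1.51e-05) = 858.8 rad/s.
Step 2 — f₀ = ω₀/(2π) = 136.7 Hz.
Step 3 — Series Q: Q = ω₀L/R = 858.8·0.0898/1000 = 0.07712.
Step 4 — Bandwidth: Δω = ω₀/Q = 1.114e+04 rad/s; BW = Δω/(2π) = 1772 Hz.

(a) f₀ = 136.7 Hz  (b) Q = 0.07712  (c) BW = 1772 Hz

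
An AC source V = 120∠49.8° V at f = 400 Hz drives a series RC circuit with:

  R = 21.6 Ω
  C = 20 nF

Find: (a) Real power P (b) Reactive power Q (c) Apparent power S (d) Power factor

Step 1 — Angular frequency: ω = 2π·f = 2π·400 = 2513 rad/s.
Step 2 — Component impedances:
  R: Z = R = 21.6 Ω
  C: Z = 1/(jωC) = -j/(ω·C) = 0 - j1.989e+04 Ω
Step 3 — Series combination: Z_total = R + C = 21.6 - j1.989e+04 Ω = 1.989e+04∠-89.9° Ω.
Step 4 — Source phasor: V = 120∠49.8° V = 77.45 + j91.66 V.
Step 5 — Current: I = V / Z = -0.004603 + j0.003898 A = 0.006032∠139.7° A.
Step 6 — Complex power: S = V·I* = 0.0007859 - j0.7238 VA.
Step 7 — Real power: P = Re(S) = 0.0007859 W.
Step 8 — Reactive power: Q = Im(S) = -0.7238 VAR.
Step 9 — Apparent power: |S| = 0.7238 VA.
Step 10 — Power factor: PF = P/|S| = 0.001086 (leading).

(a) P = 0.0007859 W  (b) Q = -0.7238 VAR  (c) S = 0.7238 VA  (d) PF = 0.001086 (leading)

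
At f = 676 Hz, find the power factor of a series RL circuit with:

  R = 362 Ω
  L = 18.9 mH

Step 1 — Angular frequency: ω = 2π·f = 2π·676 = 4247 rad/s.
Step 2 — Component impedances:
  R: Z = R = 362 Ω
  L: Z = jωL = j·4247·0.0189 = 0 + j80.28 Ω
Step 3 — Series combination: Z_total = R + L = 362 + j80.28 Ω = 370.8∠12.5° Ω.
Step 4 — Power factor: PF = cos(φ) = Re(Z)/|Z| = 362/370.8 = 0.9763.
Step 5 — Type: Im(Z) = 80.28 ⇒ lagging (phase φ = 12.5°).

PF = 0.9763 (lagging, φ = 12.5°)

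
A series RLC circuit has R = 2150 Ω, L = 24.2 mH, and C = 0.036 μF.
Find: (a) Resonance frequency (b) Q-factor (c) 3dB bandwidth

Step 1 — Resonance: ω₀ = 1/√(LC) = 1/√(0.0242·3.6e-08) = 3.388e+04 rad/s.
Step 2 — f₀ = ω₀/(2π) = 5392 Hz.
Step 3 — Series Q: Q = ω₀L/R = 3.388e+04·0.0242/2150 = 0.3813.
Step 4 — Bandwidth: Δω = ω₀/Q = 8.884e+04 rad/s; BW = Δω/(2π) = 1.414e+04 Hz.

(a) f₀ = 5392 Hz  (b) Q = 0.3813  (c) BW = 1.414e+04 Hz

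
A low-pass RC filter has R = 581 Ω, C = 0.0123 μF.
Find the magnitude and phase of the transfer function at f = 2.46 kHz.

Step 1 — Angular frequency: ω = 2π·2460 = 1.546e+04 rad/s.
Step 2 — Transfer function: H(jω) = 1/(1 + jωRC).
Step 3 — Denominator: 1 + jωRC = 1 + j·1.546e+04·581·1.23e-08 = 1 + j0.1105.
Step 4 — H = 0.9879 - j0.1091.
Step 5 — Magnitude: |H| = 0.994 (-0.1 dB); phase: φ = -6.3°.

|H| = 0.994 (-0.1 dB), φ = -6.3°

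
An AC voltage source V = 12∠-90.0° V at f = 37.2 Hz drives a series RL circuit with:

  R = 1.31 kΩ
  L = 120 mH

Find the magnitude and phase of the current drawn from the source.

Step 1 — Angular frequency: ω = 2π·f = 2π·37.2 = 233.7 rad/s.
Step 2 — Component impedances:
  R: Z = R = 1310 Ω
  L: Z = jωL = j·233.7·0.12 = 0 + j28.05 Ω
Step 3 — Series combination: Z_total = R + L = 1310 + j28.05 Ω = 1310∠1.2° Ω.
Step 4 — Source phasor: V = 12∠-90.0° V = 0 - j12 V.
Step 5 — Ohm's law: I = V / Z_total = (0 - j12) / (1310 + j28.05) = -0.000196 - j0.009156 A.
Step 6 — Convert to polar: |I| = 0.009158 A, ∠I = -91.2°.

I = 0.009158∠-91.2° A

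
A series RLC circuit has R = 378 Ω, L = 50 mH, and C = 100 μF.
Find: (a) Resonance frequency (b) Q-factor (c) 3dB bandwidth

Step 1 — Resonance: ω₀ = 1/√(LC) = 1/√(0.05·0.0001) = 447.2 rad/s.
Step 2 — f₀ = ω₀/(2π) = 71.18 Hz.
Step 3 — Series Q: Q = ω₀L/R = 447.2·0.05/378 = 0.05916.
Step 4 — Bandwidth: Δω = ω₀/Q = 7560 rad/s; BW = Δω/(2π) = 1203 Hz.

(a) f₀ = 71.18 Hz  (b) Q = 0.05916  (c) BW = 1203 Hz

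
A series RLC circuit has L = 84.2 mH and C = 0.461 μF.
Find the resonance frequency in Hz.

Step 1 — Resonance condition Im(Z)=0 gives ω₀ = 1/√(LC).
Step 2 — ω₀ = 1/√(0.0842·4.61e-07) = 5076 rad/s.
Step 3 — f₀ = ω₀/(2π) = 807.8 Hz.

f₀ = 807.8 Hz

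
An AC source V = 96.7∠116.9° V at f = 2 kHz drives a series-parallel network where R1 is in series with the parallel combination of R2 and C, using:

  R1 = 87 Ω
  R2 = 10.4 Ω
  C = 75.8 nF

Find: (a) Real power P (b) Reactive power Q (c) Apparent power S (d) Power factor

Step 1 — Angular frequency: ω = 2π·f = 2π·2000 = 1.257e+04 rad/s.
Step 2 — Component impedances:
  R1: Z = R = 87 Ω
  R2: Z = R = 10.4 Ω
  C: Z = 1/(jωC) = -j/(ω·C) = 0 - j1050 Ω
Step 3 — Parallel branch: R2 || C = 1/(1/R2 + 1/C) = 10.4 - j0.103 Ω.
Step 4 — Series with R1: Z_total = R1 + (R2 || C) = 97.4 - j0.103 Ω = 97.4∠-0.1° Ω.
Step 5 — Source phasor: V = 96.7∠116.9° V = -43.75 + j86.24 V.
Step 6 — Current: I = V / Z = -0.4501 + j0.8849 A = 0.9928∠117.0° A.
Step 7 — Complex power: S = V·I* = 96.01 - j0.1015 VA.
Step 8 — Real power: P = Re(S) = 96.01 W.
Step 9 — Reactive power: Q = Im(S) = -0.1015 VAR.
Step 10 — Apparent power: |S| = 96.01 VA.
Step 11 — Power factor: PF = P/|S| = 1 (leading).

(a) P = 96.01 W  (b) Q = -0.1015 VAR  (c) S = 96.01 VA  (d) PF = 1 (leading)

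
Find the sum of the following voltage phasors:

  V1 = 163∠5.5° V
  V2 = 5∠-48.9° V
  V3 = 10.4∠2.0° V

Step 1 — Convert each phasor to rectangular form:
  V1 = 163·(cos(5.5°) + j·sin(5.5°)) = 162.2 + j15.62 V
  V2 = 5·(cos(-48.9°) + j·sin(-48.9°)) = 3.287 - j3.768 V
  V3 = 10.4·(cos(2.0°) + j·sin(2.0°)) = 10.39 + j0.363 V
Step 2 — Sum components: V_total = 175.9 + j12.22 V.
Step 3 — Convert to polar: |V_total| = 176.4 V, ∠V_total = 4.0°.

V_total = 176.4∠4.0° V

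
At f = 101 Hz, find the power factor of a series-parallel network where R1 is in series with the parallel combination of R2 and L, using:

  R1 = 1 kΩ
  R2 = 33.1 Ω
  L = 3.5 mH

Step 1 — Angular frequency: ω = 2π·f = 2π·101 = 634.6 rad/s.
Step 2 — Component impedances:
  R1: Z = R = 1000 Ω
  R2: Z = R = 33.1 Ω
  L: Z = jωL = j·634.6·0.0035 = 0 + j2.221 Ω
Step 3 — Parallel branch: R2 || L = 1/(1/R2 + 1/L) = 0.1484 + j2.211 Ω.
Step 4 — Series with R1: Z_total = R1 + (R2 || L) = 1000 + j2.211 Ω = 1000∠0.1° Ω.
Step 5 — Power factor: PF = cos(φ) = Re(Z)/|Z| = 1000/1000 = 1.
Step 6 — Type: Im(Z) = 2.211 ⇒ lagging (phase φ = 0.1°).

PF = 1 (lagging, φ = 0.1°)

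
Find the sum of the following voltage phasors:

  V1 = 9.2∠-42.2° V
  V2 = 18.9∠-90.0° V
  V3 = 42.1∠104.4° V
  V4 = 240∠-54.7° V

Step 1 — Convert each phasor to rectangular form:
  V1 = 9.2·(cos(-42.2°) + j·sin(-42.2°)) = 6.815 - j6.18 V
  V2 = 18.9·(cos(-90.0°) + j·sin(-90.0°)) = 0 - j18.9 V
  V3 = 42.1·(cos(104.4°) + j·sin(104.4°)) = -10.47 + j40.78 V
  V4 = 240·(cos(-54.7°) + j·sin(-54.7°)) = 138.7 - j195.9 V
Step 2 — Sum components: V_total = 135 - j180.2 V.
Step 3 — Convert to polar: |V_total| = 225.2 V, ∠V_total = -53.2°.

V_total = 225.2∠-53.2° V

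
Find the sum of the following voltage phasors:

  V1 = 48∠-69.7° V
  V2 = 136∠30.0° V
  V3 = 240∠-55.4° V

Step 1 — Convert each phasor to rectangular form:
  V1 = 48·(cos(-69.7°) + j·sin(-69.7°)) = 16.65 - j45.02 V
  V2 = 136·(cos(30.0°) + j·sin(30.0°)) = 117.8 + j68 V
  V3 = 240·(cos(-55.4°) + j·sin(-55.4°)) = 136.3 - j197.6 V
Step 2 — Sum components: V_total = 270.7 - j174.6 V.
Step 3 — Convert to polar: |V_total| = 322.1 V, ∠V_total = -32.8°.

V_total = 322.1∠-32.8° V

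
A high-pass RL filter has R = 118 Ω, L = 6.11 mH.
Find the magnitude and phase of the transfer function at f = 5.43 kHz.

Step 1 — Angular frequency: ω = 2π·5430 = 3.412e+04 rad/s.
Step 2 — Transfer function: H(jω) = jωL/(R + jωL).
Step 3 — Numerator jωL = j·208.5; denominator R + jωL = 118 + j208.5.
Step 4 — H = 0.7573 + j0.4287.
Step 5 — Magnitude: |H| = 0.8702 (-1.2 dB); phase: φ = 29.5°.

|H| = 0.8702 (-1.2 dB), φ = 29.5°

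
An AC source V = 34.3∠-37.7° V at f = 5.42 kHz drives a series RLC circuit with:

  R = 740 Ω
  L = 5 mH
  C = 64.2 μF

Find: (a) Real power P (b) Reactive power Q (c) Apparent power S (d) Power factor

Step 1 — Angular frequency: ω = 2π·f = 2π·5420 = 3.405e+04 rad/s.
Step 2 — Component impedances:
  R: Z = R = 740 Ω
  L: Z = jωL = j·3.405e+04·0.005 = 0 + j170.3 Ω
  C: Z = 1/(jωC) = -j/(ω·C) = 0 - j0.4574 Ω
Step 3 — Series combination: Z_total = R + L + C = 740 + j169.8 Ω = 759.2∠12.9° Ω.
Step 4 — Source phasor: V = 34.3∠-37.7° V = 27.14 - j20.98 V.
Step 5 — Current: I = V / Z = 0.02866 - j0.03492 A = 0.04518∠-50.6° A.
Step 6 — Complex power: S = V·I* = 1.51 + j0.3466 VA.
Step 7 — Real power: P = Re(S) = 1.51 W.
Step 8 — Reactive power: Q = Im(S) = 0.3466 VAR.
Step 9 — Apparent power: |S| = 1.55 VA.
Step 10 — Power factor: PF = P/|S| = 0.9747 (lagging).

(a) P = 1.51 W  (b) Q = 0.3466 VAR  (c) S = 1.55 VA  (d) PF = 0.9747 (lagging)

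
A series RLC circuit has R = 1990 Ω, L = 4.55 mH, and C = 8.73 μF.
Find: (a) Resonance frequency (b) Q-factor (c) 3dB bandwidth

Step 1 — Resonance: ω₀ = 1/√(LC) = 1/√(0.00455·8.73e-06) = 5017 rad/s.
Step 2 — f₀ = ω₀/(2π) = 798.6 Hz.
Step 3 — Series Q: Q = ω₀L/R = 5017·0.00455/1990 = 0.01147.
Step 4 — Bandwidth: Δω = ω₀/Q = 4.374e+05 rad/s; BW = Δω/(2π) = 6.961e+04 Hz.

(a) f₀ = 798.6 Hz  (b) Q = 0.01147  (c) BW = 6.961e+04 Hz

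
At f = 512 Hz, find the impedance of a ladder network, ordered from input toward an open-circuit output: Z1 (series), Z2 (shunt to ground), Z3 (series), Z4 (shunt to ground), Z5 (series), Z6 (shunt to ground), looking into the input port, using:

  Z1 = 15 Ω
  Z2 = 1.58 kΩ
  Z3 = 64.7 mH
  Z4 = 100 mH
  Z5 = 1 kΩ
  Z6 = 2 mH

Step 1 — Angular frequency: ω = 2π·f = 2π·512 = 3217 rad/s.
Step 2 — Component impedances:
  Z1: Z = R = 15 Ω
  Z2: Z = R = 1580 Ω
  Z3: Z = jωL = j·3217·0.0647 = 0 + j208.1 Ω
  Z4: Z = jωL = j·3217·0.1 = 0 + j321.7 Ω
  Z5: Z = R = 1000 Ω
  Z6: Z = jωL = j·3217·0.002 = 0 + j6.434 Ω
Step 3 — Ladder network (open output): work backward from the far end, alternating series and parallel combinations. Z_in = 225.1 + j408.6 Ω = 466.5∠61.2° Ω.

Z = 225.1 + j408.6 Ω = 466.5∠61.2° Ω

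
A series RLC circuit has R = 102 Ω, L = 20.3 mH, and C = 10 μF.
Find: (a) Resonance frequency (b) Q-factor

Step 1 — Resonance condition Im(Z)=0 gives ω₀ = 1/√(LC).
Step 2 — ω₀ = 1/√(0.0203·1e-05) = 2219 rad/s.
Step 3 — f₀ = ω₀/(2π) = 353.2 Hz.
Step 4 — Series Q: Q = ω₀L/R = 2219·0.0203/102 = 0.4417.

(a) f₀ = 353.2 Hz  (b) Q = 0.4417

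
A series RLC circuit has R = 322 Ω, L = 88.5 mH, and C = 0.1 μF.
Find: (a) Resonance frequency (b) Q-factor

Step 1 — Resonance condition Im(Z)=0 gives ω₀ = 1/√(LC).
Step 2 — ω₀ = 1/√(0.0885·1e-07) = 1.063e+04 rad/s.
Step 3 — f₀ = ω₀/(2π) = 1692 Hz.
Step 4 — Series Q: Q = ω₀L/R = 1.063e+04·0.0885/322 = 2.922.

(a) f₀ = 1692 Hz  (b) Q = 2.922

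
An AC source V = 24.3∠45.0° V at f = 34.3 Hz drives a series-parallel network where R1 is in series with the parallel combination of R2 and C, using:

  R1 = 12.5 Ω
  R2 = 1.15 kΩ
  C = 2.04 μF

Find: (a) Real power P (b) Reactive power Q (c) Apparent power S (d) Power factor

Step 1 — Angular frequency: ω = 2π·f = 2π·34.3 = 215.5 rad/s.
Step 2 — Component impedances:
  R1: Z = R = 12.5 Ω
  R2: Z = R = 1150 Ω
  C: Z = 1/(jωC) = -j/(ω·C) = 0 - j2275 Ω
Step 3 — Parallel branch: R2 || C = 1/(1/R2 + 1/C) = 915.9 - j463.1 Ω.
Step 4 — Series with R1: Z_total = R1 + (R2 || C) = 928.4 - j463.1 Ω = 1037∠-26.5° Ω.
Step 5 — Source phasor: V = 24.3∠45.0° V = 17.18 + j17.18 V.
Step 6 — Current: I = V / Z = 0.007428 + j0.02221 A = 0.02342∠71.5° A.
Step 7 — Complex power: S = V·I* = 0.5093 - j0.254 VA.
Step 8 — Real power: P = Re(S) = 0.5093 W.
Step 9 — Reactive power: Q = Im(S) = -0.254 VAR.
Step 10 — Apparent power: |S| = 0.5692 VA.
Step 11 — Power factor: PF = P/|S| = 0.8949 (leading).

(a) P = 0.5093 W  (b) Q = -0.254 VAR  (c) S = 0.5692 VA  (d) PF = 0.8949 (leading)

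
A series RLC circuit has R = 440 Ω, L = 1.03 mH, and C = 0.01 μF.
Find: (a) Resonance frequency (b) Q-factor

Step 1 — Resonance condition Im(Z)=0 gives ω₀ = 1/√(LC).
Step 2 — ω₀ = 1/√(0.00103·1e-08) = 3.116e+05 rad/s.
Step 3 — f₀ = ω₀/(2π) = 4.959e+04 Hz.
Step 4 — Series Q: Q = ω₀L/R = 3.116e+05·0.00103/440 = 0.7294.

(a) f₀ = 4.959e+04 Hz  (b) Q = 0.7294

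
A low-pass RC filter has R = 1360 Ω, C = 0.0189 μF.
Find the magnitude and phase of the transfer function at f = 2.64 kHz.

Step 1 — Angular frequency: ω = 2π·2640 = 1.659e+04 rad/s.
Step 2 — Transfer function: H(jω) = 1/(1 + jωRC).
Step 3 — Denominator: 1 + jωRC = 1 + j·1.659e+04·1360·1.89e-08 = 1 + j0.4264.
Step 4 — H = 0.8462 - j0.3608.
Step 5 — Magnitude: |H| = 0.9199 (-0.7 dB); phase: φ = -23.1°.

|H| = 0.9199 (-0.7 dB), φ = -23.1°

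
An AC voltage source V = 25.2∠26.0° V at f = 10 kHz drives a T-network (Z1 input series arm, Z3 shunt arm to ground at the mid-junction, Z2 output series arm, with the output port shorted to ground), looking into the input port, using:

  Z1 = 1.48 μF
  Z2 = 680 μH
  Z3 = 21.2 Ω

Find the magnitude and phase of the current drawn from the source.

Step 1 — Angular frequency: ω = 2π·f = 2π·1e+04 = 6.283e+04 rad/s.
Step 2 — Component impedances:
  Z1: Z = 1/(jωC) = -j/(ω·C) = 0 - j10.75 Ω
  Z2: Z = jωL = j·6.283e+04·0.00068 = 0 + j42.73 Ω
  Z3: Z = R = 21.2 Ω
Step 3 — With the output port shorted to ground, the output series arm Z2 runs from the junction to ground; the shunt arm Z3 also runs from the junction to ground. They appear in parallel: Z3 || Z2 = 17.01 + j8.441 Ω.
Step 4 — Series with input arm Z1: Z_in = Z1 + (Z3 || Z2) = 17.01 - j2.313 Ω = 17.17∠-7.7° Ω.
Step 5 — Source phasor: V = 25.2∠26.0° V = 22.65 + j11.05 V.
Step 6 — Ohm's law: I = V / Z_total = (22.65 + j11.05) / (17.01 - j2.313) = 1.221 + j0.8153 A.
Step 7 — Convert to polar: |I| = 1.468 A, ∠I = 33.7°.

I = 1.468∠33.7° A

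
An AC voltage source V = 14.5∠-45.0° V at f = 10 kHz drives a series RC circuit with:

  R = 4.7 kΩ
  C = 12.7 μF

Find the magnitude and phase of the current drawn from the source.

Step 1 — Angular frequency: ω = 2π·f = 2π·1e+04 = 6.283e+04 rad/s.
Step 2 — Component impedances:
  R: Z = R = 4700 Ω
  C: Z = 1/(jωC) = -j/(ω·C) = 0 - j1.253 Ω
Step 3 — Series combination: Z_total = R + C = 4700 - j1.253 Ω = 4700∠-0.0° Ω.
Step 4 — Source phasor: V = 14.5∠-45.0° V = 10.25 - j10.25 V.
Step 5 — Ohm's law: I = V / Z_total = (10.25 - j10.25) / (4700 - j1.253) = 0.002182 - j0.002181 A.
Step 6 — Convert to polar: |I| = 0.003085 A, ∠I = -45.0°.

I = 0.003085∠-45.0° A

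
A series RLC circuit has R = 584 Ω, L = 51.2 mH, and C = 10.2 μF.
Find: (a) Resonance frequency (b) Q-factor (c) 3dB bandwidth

Step 1 — Resonance: ω₀ = 1/√(LC) = 1/√(0.0512·1.02e-05) = 1384 rad/s.
Step 2 — f₀ = ω₀/(2π) = 220.2 Hz.
Step 3 — Series Q: Q = ω₀L/R = 1384·0.0512/584 = 0.1213.
Step 4 — Bandwidth: Δω = ω₀/Q = 1.141e+04 rad/s; BW = Δω/(2π) = 1815 Hz.

(a) f₀ = 220.2 Hz  (b) Q = 0.1213  (c) BW = 1815 Hz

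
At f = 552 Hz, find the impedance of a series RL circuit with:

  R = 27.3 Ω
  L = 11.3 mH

Step 1 — Angular frequency: ω = 2π·f = 2π·552 = 3468 rad/s.
Step 2 — Component impedances:
  R: Z = R = 27.3 Ω
  L: Z = jωL = j·3468·0.0113 = 0 + j39.19 Ω
Step 3 — Series combination: Z_total = R + L = 27.3 + j39.19 Ω = 47.76∠55.1° Ω.

Z = 27.3 + j39.19 Ω = 47.76∠55.1° Ω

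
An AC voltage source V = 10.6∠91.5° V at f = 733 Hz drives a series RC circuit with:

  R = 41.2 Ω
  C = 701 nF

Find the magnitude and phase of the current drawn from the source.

Step 1 — Angular frequency: ω = 2π·f = 2π·733 = 4606 rad/s.
Step 2 — Component impedances:
  R: Z = R = 41.2 Ω
  C: Z = 1/(jωC) = -j/(ω·C) = 0 - j309.7 Ω
Step 3 — Series combination: Z_total = R + C = 41.2 - j309.7 Ω = 312.5∠-82.4° Ω.
Step 4 — Source phasor: V = 10.6∠91.5° V = -0.2775 + j10.6 V.
Step 5 — Ohm's law: I = V / Z_total = (-0.2775 + j10.6) / (41.2 - j309.7) = -0.03373 + j0.003591 A.
Step 6 — Convert to polar: |I| = 0.03392 A, ∠I = 173.9°.

I = 0.03392∠173.9° A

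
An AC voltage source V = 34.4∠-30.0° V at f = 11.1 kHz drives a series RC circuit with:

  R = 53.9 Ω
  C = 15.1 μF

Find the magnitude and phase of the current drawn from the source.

Step 1 — Angular frequency: ω = 2π·f = 2π·1.11e+04 = 6.974e+04 rad/s.
Step 2 — Component impedances:
  R: Z = R = 53.9 Ω
  C: Z = 1/(jωC) = -j/(ω·C) = 0 - j0.9496 Ω
Step 3 — Series combination: Z_total = R + C = 53.9 - j0.9496 Ω = 53.91∠-1.0° Ω.
Step 4 — Source phasor: V = 34.4∠-30.0° V = 29.79 - j17.2 V.
Step 5 — Ohm's law: I = V / Z_total = (29.79 - j17.2) / (53.9 - j0.9496) = 0.5582 - j0.3093 A.
Step 6 — Convert to polar: |I| = 0.6381 A, ∠I = -29.0°.

I = 0.6381∠-29.0° A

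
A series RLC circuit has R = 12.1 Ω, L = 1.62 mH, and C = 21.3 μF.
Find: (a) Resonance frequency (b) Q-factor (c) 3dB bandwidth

Step 1 — Resonance: ω₀ = 1/√(LC) = 1/√(0.00162·2.13e-05) = 5383 rad/s.
Step 2 — f₀ = ω₀/(2π) = 856.8 Hz.
Step 3 — Series Q: Q = ω₀L/R = 5383·0.00162/12.1 = 0.7207.
Step 4 — Bandwidth: Δω = ω₀/Q = 7469 rad/s; BW = Δω/(2π) = 1189 Hz.

(a) f₀ = 856.8 Hz  (b) Q = 0.7207  (c) BW = 1189 Hz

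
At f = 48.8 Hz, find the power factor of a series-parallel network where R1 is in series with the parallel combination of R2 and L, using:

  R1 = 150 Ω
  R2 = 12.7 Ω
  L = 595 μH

Step 1 — Angular frequency: ω = 2π·f = 2π·48.8 = 306.6 rad/s.
Step 2 — Component impedances:
  R1: Z = R = 150 Ω
  R2: Z = R = 12.7 Ω
  L: Z = jωL = j·306.6·0.000595 = 0 + j0.1824 Ω
Step 3 — Parallel branch: R2 || L = 1/(1/R2 + 1/L) = 0.00262 + j0.1824 Ω.
Step 4 — Series with R1: Z_total = R1 + (R2 || L) = 150 + j0.1824 Ω = 150∠0.1° Ω.
Step 5 — Power factor: PF = cos(φ) = Re(Z)/|Z| = 150/150 = 1.
Step 6 — Type: Im(Z) = 0.1824 ⇒ lagging (phase φ = 0.1°).

PF = 1 (lagging, φ = 0.1°)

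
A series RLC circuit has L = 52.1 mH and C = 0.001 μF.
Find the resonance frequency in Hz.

Step 1 — Resonance condition Im(Z)=0 gives ω₀ = 1/√(LC).
Step 2 — ω₀ = 1/√(0.0521·1e-09) = 1.385e+05 rad/s.
Step 3 — f₀ = ω₀/(2π) = 2.205e+04 Hz.

f₀ = 2.205e+04 Hz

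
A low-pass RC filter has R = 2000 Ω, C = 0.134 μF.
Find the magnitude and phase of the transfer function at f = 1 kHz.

Step 1 — Angular frequency: ω = 2π·1000 = 6283 rad/s.
Step 2 — Transfer function: H(jω) = 1/(1 + jωRC).
Step 3 — Denominator: 1 + jωRC = 1 + j·6283·2000·1.34e-07 = 1 + j1.684.
Step 4 — H = 0.2607 - j0.439.
Step 5 — Magnitude: |H| = 0.5106 (-5.8 dB); phase: φ = -59.3°.

|H| = 0.5106 (-5.8 dB), φ = -59.3°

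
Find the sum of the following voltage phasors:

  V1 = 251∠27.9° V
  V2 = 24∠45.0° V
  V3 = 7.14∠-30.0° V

Step 1 — Convert each phasor to rectangular form:
  V1 = 251·(cos(27.9°) + j·sin(27.9°)) = 221.8 + j117.5 V
  V2 = 24·(cos(45.0°) + j·sin(45.0°)) = 16.97 + j16.97 V
  V3 = 7.14·(cos(-30.0°) + j·sin(-30.0°)) = 6.183 - j3.57 V
Step 2 — Sum components: V_total = 245 + j130.9 V.
Step 3 — Convert to polar: |V_total| = 277.7 V, ∠V_total = 28.1°.

V_total = 277.7∠28.1° V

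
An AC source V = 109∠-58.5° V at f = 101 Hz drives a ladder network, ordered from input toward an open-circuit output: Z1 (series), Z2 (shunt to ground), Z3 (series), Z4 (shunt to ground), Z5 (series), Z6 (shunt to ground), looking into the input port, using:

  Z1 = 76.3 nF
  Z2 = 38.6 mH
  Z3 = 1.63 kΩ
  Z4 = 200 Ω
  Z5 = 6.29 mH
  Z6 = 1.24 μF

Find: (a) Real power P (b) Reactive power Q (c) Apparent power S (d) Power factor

Step 1 — Angular frequency: ω = 2π·f = 2π·101 = 634.6 rad/s.
Step 2 — Component impedances:
  Z1: Z = 1/(jωC) = -j/(ω·C) = 0 - j2.065e+04 Ω
  Z2: Z = jωL = j·634.6·0.0386 = 0 + j24.5 Ω
  Z3: Z = R = 1630 Ω
  Z4: Z = R = 200 Ω
  Z5: Z = jωL = j·634.6·0.00629 = 0 + j3.992 Ω
  Z6: Z = 1/(jωC) = -j/(ω·C) = 0 - j1271 Ω
Step 3 — Ladder network (open output): work backward from the far end, alternating series and parallel combinations. Z_in = 0.3288 - j2.063e+04 Ω = 2.063e+04∠-90.0° Ω.
Step 4 — Source phasor: V = 109∠-58.5° V = 56.95 - j92.94 V.
Step 5 — Current: I = V / Z = 0.004505 + j0.002761 A = 0.005284∠31.5° A.
Step 6 — Complex power: S = V·I* = 9.179e-06 - j0.576 VA.
Step 7 — Real power: P = Re(S) = 9.179e-06 W.
Step 8 — Reactive power: Q = Im(S) = -0.576 VAR.
Step 9 — Apparent power: |S| = 0.576 VA.
Step 10 — Power factor: PF = P/|S| = 1.594e-05 (leading).

(a) P = 9.179e-06 W  (b) Q = -0.576 VAR  (c) S = 0.576 VA  (d) PF = 1.594e-05 (leading)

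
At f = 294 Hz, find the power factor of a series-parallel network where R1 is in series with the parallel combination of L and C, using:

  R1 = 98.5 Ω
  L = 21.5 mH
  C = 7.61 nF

Step 1 — Angular frequency: ω = 2π·f = 2π·294 = 1847 rad/s.
Step 2 — Component impedances:
  R1: Z = R = 98.5 Ω
  L: Z = jωL = j·1847·0.0215 = 0 + j39.72 Ω
  C: Z = 1/(jωC) = -j/(ω·C) = 0 - j7.114e+04 Ω
Step 3 — Parallel branch: L || C = 1/(1/L + 1/C) = 0 + j39.74 Ω.
Step 4 — Series with R1: Z_total = R1 + (L || C) = 98.5 + j39.74 Ω = 106.2∠22.0° Ω.
Step 5 — Power factor: PF = cos(φ) = Re(Z)/|Z| = 98.5/106.21 = 0.9274.
Step 6 — Type: Im(Z) = 39.74 ⇒ lagging (phase φ = 22.0°).

PF = 0.9274 (lagging, φ = 22.0°)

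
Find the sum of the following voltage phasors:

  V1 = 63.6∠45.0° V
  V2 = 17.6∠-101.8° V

Step 1 — Convert each phasor to rectangular form:
  V1 = 63.6·(cos(45.0°) + j·sin(45.0°)) = 44.97 + j44.97 V
  V2 = 17.6·(cos(-101.8°) + j·sin(-101.8°)) = -3.599 - j17.23 V
Step 2 — Sum components: V_total = 41.37 + j27.74 V.
Step 3 — Convert to polar: |V_total| = 49.81 V, ∠V_total = 33.8°.

V_total = 49.81∠33.8° V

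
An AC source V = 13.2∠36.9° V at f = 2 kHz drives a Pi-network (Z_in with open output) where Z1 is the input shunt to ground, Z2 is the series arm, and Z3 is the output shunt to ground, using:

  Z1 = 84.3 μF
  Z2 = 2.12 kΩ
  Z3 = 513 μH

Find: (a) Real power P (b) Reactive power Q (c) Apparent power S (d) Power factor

Step 1 — Angular frequency: ω = 2π·f = 2π·2000 = 1.257e+04 rad/s.
Step 2 — Component impedances:
  Z1: Z = 1/(jωC) = -j/(ω·C) = 0 - j0.944 Ω
  Z2: Z = R = 2120 Ω
  Z3: Z = jωL = j·1.257e+04·0.000513 = 0 + j6.447 Ω
Step 3 — With open output, the series arm Z2 and the output shunt Z3 appear in series to ground: Z2 + Z3 = 2120 + j6.447 Ω.
Step 4 — Parallel with input shunt Z1: Z_in = Z1 || (Z2 + Z3) = 0.0004203 - j0.944 Ω = 0.944∠-90.0° Ω.
Step 5 — Source phasor: V = 13.2∠36.9° V = 10.56 + j7.926 V.
Step 6 — Current: I = V / Z = -8.391 + j11.19 A = 13.98∠126.9° A.
Step 7 — Complex power: S = V·I* = 0.08219 - j184.6 VA.
Step 8 — Real power: P = Re(S) = 0.08219 W.
Step 9 — Reactive power: Q = Im(S) = -184.6 VAR.
Step 10 — Apparent power: |S| = 184.6 VA.
Step 11 — Power factor: PF = P/|S| = 0.0004453 (leading).

(a) P = 0.08219 W  (b) Q = -184.6 VAR  (c) S = 184.6 VA  (d) PF = 0.0004453 (leading)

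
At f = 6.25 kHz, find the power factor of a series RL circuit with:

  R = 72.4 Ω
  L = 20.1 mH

Step 1 — Angular frequency: ω = 2π·f = 2π·6250 = 3.927e+04 rad/s.
Step 2 — Component impedances:
  R: Z = R = 72.4 Ω
  L: Z = jωL = j·3.927e+04·0.0201 = 0 + j789.3 Ω
Step 3 — Series combination: Z_total = R + L = 72.4 + j789.3 Ω = 792.6∠84.8° Ω.
Step 4 — Power factor: PF = cos(φ) = Re(Z)/|Z| = 72.4/792.6 = 0.09134.
Step 5 — Type: Im(Z) = 789.3 ⇒ lagging (phase φ = 84.8°).

PF = 0.09134 (lagging, φ = 84.8°)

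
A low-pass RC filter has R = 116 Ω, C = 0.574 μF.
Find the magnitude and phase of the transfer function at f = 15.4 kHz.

Step 1 — Angular frequency: ω = 2π·1.54e+04 = 9.676e+04 rad/s.
Step 2 — Transfer function: H(jω) = 1/(1 + jωRC).
Step 3 — Denominator: 1 + jωRC = 1 + j·9.676e+04·116·5.74e-07 = 1 + j6.443.
Step 4 — H = 0.02352 - j0.1516.
Step 5 — Magnitude: |H| = 0.1534 (-16.3 dB); phase: φ = -81.2°.

|H| = 0.1534 (-16.3 dB), φ = -81.2°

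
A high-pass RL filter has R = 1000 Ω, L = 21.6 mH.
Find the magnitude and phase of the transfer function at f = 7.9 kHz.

Step 1 — Angular frequency: ω = 2π·7900 = 4.964e+04 rad/s.
Step 2 — Transfer function: H(jω) = jωL/(R + jωL).
Step 3 — Numerator jωL = j·1072; denominator R + jωL = 1000 + j1072.
Step 4 — H = 0.5348 + j0.4988.
Step 5 — Magnitude: |H| = 0.7313 (-2.7 dB); phase: φ = 43.0°.

|H| = 0.7313 (-2.7 dB), φ = 43.0°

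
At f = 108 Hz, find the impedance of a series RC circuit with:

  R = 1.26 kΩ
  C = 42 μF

Step 1 — Angular frequency: ω = 2π·f = 2π·108 = 678.6 rad/s.
Step 2 — Component impedances:
  R: Z = R = 1260 Ω
  C: Z = 1/(jωC) = -j/(ω·C) = 0 - j35.09 Ω
Step 3 — Series combination: Z_total = R + C = 1260 - j35.09 Ω = 1260∠-1.6° Ω.

Z = 1260 - j35.09 Ω = 1260∠-1.6° Ω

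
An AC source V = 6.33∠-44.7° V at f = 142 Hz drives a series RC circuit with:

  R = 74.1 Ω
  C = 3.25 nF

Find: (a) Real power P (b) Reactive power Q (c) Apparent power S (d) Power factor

Step 1 — Angular frequency: ω = 2π·f = 2π·142 = 892.2 rad/s.
Step 2 — Component impedances:
  R: Z = R = 74.1 Ω
  C: Z = 1/(jωC) = -j/(ω·C) = 0 - j3.449e+05 Ω
Step 3 — Series combination: Z_total = R + C = 74.1 - j3.449e+05 Ω = 3.449e+05∠-90.0° Ω.
Step 4 — Source phasor: V = 6.33∠-44.7° V = 4.499 - j4.452 V.
Step 5 — Current: I = V / Z = 1.291e-05 + j1.304e-05 A = 1.836e-05∠45.3° A.
Step 6 — Complex power: S = V·I* = 2.496e-08 - j0.0001162 VA.
Step 7 — Real power: P = Re(S) = 2.496e-08 W.
Step 8 — Reactive power: Q = Im(S) = -0.0001162 VAR.
Step 9 — Apparent power: |S| = 0.0001162 VA.
Step 10 — Power factor: PF = P/|S| = 0.0002149 (leading).

(a) P = 2.496e-08 W  (b) Q = -0.0001162 VAR  (c) S = 0.0001162 VA  (d) PF = 0.0002149 (leading)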